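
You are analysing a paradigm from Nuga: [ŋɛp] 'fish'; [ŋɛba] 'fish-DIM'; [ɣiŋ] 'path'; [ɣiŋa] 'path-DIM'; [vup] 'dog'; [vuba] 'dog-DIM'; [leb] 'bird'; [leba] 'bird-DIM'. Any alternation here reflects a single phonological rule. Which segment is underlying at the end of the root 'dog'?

The stem for 'dog' ends in [p] in [vup] but [b] in [vuba].
But 'bird' keeps [b] in both environments ([leb], [leba]), so there is no rule changing /b/ to [p] in isolation.
So /p/ is underlying, and a rule of intervocalic voicing — voiceless stops become voiced between vowels — gives [b].

/p/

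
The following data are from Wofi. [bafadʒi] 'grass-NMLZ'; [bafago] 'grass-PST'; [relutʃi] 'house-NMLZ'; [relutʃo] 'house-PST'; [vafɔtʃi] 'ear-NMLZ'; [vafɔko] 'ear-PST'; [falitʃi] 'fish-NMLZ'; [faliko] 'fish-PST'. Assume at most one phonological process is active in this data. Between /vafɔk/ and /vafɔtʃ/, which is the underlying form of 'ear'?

In [vafɔtʃi] and [vafɔko] the final segment of 'ear' alternates: [tʃ] ~ [k].
But 'house' keeps [tʃ] in both environments ([relutʃi], [relutʃo]), so there is no rule changing /tʃ/ to [k] before the PST suffix.
So /k/ is underlying, and a rule of palatalization before a front vowel — /k/ and /g/ become palato-alveolar [tʃ] and [dʒ] before a front vowel — gives [tʃ].

/vafɔk/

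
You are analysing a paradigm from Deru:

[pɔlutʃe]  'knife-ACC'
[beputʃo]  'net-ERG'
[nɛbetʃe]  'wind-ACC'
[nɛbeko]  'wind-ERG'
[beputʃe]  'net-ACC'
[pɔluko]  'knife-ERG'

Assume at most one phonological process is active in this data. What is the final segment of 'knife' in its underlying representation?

/k/

'knife' shows [tʃ] ~ [k] at the end of the stem ([pɔlutʃe] vs [pɔluko]).
If /tʃ/ were underlying and a rule turned it into [k] before the ERG suffix, 'net' would also alternate; but it has [tʃ] in both [beputʃe] and [beputʃo].
Therefore /k/ is basic and [tʃ] is derived by palatalization before a front vowel (/k/ becomes palato-alveolar [tʃ] before a front vowel).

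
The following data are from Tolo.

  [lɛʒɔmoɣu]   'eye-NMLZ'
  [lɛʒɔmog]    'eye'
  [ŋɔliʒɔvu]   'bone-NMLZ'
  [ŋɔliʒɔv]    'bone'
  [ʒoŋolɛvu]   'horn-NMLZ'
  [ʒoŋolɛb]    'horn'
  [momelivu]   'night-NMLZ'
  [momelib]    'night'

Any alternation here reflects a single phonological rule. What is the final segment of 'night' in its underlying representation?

'night' shows [v] ~ [b] at the end of the stem ([momelivu] vs [momelib]).
But 'bone' keeps [v] in both environments ([ŋɔliʒɔvu], [ŋɔliʒɔv]), so there is no rule changing /v/ to [b] in isolation.
Therefore /b/ is basic and [v] is derived by intervocalic spirantization (voiced stops become fricatives between vowels).

/b/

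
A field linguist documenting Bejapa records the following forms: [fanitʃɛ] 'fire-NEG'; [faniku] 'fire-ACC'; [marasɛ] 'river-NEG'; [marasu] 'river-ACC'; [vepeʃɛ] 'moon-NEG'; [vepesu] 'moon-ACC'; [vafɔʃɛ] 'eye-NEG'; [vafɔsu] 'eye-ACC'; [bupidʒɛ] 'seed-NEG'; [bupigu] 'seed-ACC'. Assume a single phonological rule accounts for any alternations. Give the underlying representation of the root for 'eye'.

In [vafɔʃɛ] and [vafɔsu] the final segment of 'eye' alternates: [ʃ] ~ [s].
The stem 'river' ([marasɛ], [marasu]) shows [s] unchanged in both environments, so [s] cannot be basic with [ʃ] derived before the NEG suffix.
The underlying segment must be /ʃ/; palato-alveolar /tʃ/, /dʒ/ and /ʃ/ become [k], [g] and [s] when no front vowel follows, yielding [s] there.
The underlying form of 'eye' is therefore /vafɔʃ/.

/vafɔʃ/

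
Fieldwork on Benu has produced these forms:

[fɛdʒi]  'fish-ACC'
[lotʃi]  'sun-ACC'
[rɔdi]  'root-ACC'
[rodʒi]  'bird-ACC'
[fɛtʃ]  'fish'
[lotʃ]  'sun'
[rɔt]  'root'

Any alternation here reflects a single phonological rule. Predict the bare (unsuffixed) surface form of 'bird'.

[rotʃ]

The root 'fish' surfaces as [fɛtʃ] and [fɛdʒi], with a stem-final [tʃ] ~ [dʒ] alternation.
If /tʃ/ were underlying and a rule turned it into [dʒ] before the ACC suffix, 'sun' would also alternate; but it has [tʃ] in both [lotʃ] and [lotʃi].
Therefore /dʒ/ is basic and [tʃ] is derived by word-final obstruent devoicing (voiced obstruents become voiceless word-finally).
From [rodʒi] the stem 'bird' is /rodʒ/; word-finally this yields [rotʃ].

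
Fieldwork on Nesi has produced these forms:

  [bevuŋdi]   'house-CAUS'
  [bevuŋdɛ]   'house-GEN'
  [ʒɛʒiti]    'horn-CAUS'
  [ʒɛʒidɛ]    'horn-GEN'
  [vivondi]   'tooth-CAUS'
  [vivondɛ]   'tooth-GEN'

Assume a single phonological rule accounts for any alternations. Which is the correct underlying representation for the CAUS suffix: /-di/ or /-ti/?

The CAUS morpheme has two allomorphs, [-di] and [-ti].
By contrast the GEN suffix keeps its initial [d] throughout — that segment must be underlying.
The CAUS suffix is therefore /-ti/ underlyingly, with post-nasal voicing: voiceless stops become voiced after a nasal.

/-ti/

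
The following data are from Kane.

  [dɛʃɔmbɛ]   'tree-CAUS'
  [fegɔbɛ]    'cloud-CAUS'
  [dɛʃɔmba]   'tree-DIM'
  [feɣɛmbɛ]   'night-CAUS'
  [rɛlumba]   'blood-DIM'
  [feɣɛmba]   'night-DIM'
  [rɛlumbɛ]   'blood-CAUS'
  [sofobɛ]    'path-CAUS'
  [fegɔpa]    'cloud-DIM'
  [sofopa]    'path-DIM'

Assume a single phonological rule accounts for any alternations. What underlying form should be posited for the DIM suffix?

The DIM suffix surfaces as [-ba] and [-pa], depending on the final segment of the stem.
The CAUS suffix, which begins with [b], is invariant after every stem; so [b] is not altered by any rule here.
So the underlying form is /-pa/, and voiceless stops become voiced after a nasal.

/-pa/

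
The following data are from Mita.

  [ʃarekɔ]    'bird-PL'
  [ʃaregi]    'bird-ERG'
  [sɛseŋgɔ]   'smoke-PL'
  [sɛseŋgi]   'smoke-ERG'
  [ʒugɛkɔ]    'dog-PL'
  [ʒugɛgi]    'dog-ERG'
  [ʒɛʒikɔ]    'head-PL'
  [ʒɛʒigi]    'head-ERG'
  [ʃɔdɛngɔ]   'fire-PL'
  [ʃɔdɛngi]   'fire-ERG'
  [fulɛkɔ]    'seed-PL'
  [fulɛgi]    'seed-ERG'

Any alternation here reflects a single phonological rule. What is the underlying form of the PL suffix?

/-kɔ/

The PL morpheme has two allomorphs, [-gɔ] and [-kɔ].
The ERG suffix, which begins with [g], is invariant after every stem; so [g] is not altered by any rule here.
The PL suffix is therefore /-kɔ/ underlyingly, with post-nasal voicing: voiceless stops become voiced after a nasal.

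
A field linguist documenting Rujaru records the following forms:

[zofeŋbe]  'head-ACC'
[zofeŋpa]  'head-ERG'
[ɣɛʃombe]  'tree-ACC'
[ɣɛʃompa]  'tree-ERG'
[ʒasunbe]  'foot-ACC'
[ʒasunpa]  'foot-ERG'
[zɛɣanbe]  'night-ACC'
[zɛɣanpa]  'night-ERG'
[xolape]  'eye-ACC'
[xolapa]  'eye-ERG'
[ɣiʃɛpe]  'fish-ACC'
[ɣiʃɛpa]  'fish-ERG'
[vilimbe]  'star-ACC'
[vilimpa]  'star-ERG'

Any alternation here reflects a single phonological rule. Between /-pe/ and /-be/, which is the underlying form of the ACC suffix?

The ACC morpheme has two allomorphs, [-be] and [-pe].
The ERG suffix, which begins with [p], is invariant after every stem; so [p] is not altered by any rule here.
So the underlying form is /-be/, and voiced stops become voiceless after a vowel.

/-be/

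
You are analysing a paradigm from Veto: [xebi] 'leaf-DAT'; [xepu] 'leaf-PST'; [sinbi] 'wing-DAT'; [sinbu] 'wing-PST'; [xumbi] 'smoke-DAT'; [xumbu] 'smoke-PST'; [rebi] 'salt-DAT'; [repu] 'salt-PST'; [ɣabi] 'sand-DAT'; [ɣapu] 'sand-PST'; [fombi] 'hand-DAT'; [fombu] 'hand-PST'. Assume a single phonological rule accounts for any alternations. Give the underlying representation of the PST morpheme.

The PST suffix surfaces as [-bu] and [-pu], depending on the final segment of the stem.
The DAT suffix, which begins with [b], is invariant after every stem; so [b] is not altered by any rule here.
The PST suffix is therefore /-pu/ underlyingly, with post-nasal voicing: voiceless stops become voiced after a nasal.

/-pu/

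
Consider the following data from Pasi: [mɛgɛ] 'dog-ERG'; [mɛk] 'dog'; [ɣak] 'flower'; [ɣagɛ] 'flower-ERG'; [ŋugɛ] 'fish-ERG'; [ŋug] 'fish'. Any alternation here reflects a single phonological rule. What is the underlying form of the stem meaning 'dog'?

/mɛk/

The stem for 'dog' ends in [k] in [mɛk] but [g] in [mɛgɛ].
If /g/ were underlying and a rule turned it into [k] in isolation, 'fish' would also alternate; but it has [g] in both [ŋug] and [ŋugɛ].
Therefore /k/ is basic and [g] is derived by intervocalic voicing (voiceless stops become voiced between vowels).
The underlying form of 'dog' is therefore /mɛk/.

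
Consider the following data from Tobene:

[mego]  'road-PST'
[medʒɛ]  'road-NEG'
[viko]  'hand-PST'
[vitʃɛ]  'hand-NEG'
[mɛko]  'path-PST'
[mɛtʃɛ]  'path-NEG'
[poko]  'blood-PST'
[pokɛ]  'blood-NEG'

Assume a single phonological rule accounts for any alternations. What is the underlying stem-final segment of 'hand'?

The root 'hand' surfaces as [viko] and [vitʃɛ], with a stem-final [k] ~ [tʃ] alternation.
Compare 'blood', with invariant [k] in [poko] and [pokɛ]: an analysis with underlying /k/ and a rule producing [tʃ] before the NEG suffix would wrongly predict alternation here too.
The alternation reflects depalatalization: palato-alveolar /tʃ/ and /dʒ/ become [k] and [g] when no front vowel follows. /tʃ/ is underlying.

/tʃ/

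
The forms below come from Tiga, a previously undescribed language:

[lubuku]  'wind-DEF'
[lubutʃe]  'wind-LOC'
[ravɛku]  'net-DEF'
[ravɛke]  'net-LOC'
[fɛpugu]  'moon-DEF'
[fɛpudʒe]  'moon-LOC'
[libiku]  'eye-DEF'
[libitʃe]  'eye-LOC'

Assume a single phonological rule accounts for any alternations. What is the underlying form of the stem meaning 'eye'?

/libitʃ/

In [libiku] and [libitʃe] the final segment of 'eye' alternates: [k] ~ [tʃ].
The stem 'net' ([ravɛku], [ravɛke]) shows [k] unchanged in both environments, so [k] cannot be basic with [tʃ] derived before the LOC suffix.
The underlying segment must be /tʃ/; palato-alveolar /tʃ/ and /dʒ/ become [k] and [g] when no front vowel follows, yielding [k] there.
So 'eye' = /libitʃ/.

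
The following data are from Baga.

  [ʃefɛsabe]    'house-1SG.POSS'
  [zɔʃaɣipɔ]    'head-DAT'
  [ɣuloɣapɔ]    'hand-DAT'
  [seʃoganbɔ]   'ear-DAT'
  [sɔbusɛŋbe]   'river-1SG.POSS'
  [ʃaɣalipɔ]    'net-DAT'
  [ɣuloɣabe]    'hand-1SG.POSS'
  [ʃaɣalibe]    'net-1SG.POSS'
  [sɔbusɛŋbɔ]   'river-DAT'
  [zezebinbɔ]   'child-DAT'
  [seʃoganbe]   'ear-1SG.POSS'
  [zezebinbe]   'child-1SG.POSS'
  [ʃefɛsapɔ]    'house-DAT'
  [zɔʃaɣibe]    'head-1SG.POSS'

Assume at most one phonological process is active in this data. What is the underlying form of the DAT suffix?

/-pɔ/

The DAT suffix surfaces as [-bɔ] and [-pɔ], depending on the final segment of the stem.
By contrast the 1SG.POSS suffix keeps its initial [b] throughout — that segment must be underlying.
The DAT suffix is therefore /-pɔ/ underlyingly, with post-nasal voicing: voiceless stops become voiced after a nasal.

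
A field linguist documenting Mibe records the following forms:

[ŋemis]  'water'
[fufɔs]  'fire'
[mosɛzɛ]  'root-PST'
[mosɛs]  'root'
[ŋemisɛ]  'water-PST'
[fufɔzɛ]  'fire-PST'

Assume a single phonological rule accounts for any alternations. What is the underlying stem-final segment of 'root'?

In [mosɛzɛ] and [mosɛs] the final segment of 'root' alternates: [z] ~ [s].
Compare 'water', with invariant [s] in [ŋemisɛ] and [ŋemis]: an analysis with underlying /s/ and a rule producing [z] before the PST suffix would wrongly predict alternation here too.
So /z/ is underlying, and a rule of word-final obstruent devoicing — voiced obstruents become voiceless word-finally — gives [s].

/z/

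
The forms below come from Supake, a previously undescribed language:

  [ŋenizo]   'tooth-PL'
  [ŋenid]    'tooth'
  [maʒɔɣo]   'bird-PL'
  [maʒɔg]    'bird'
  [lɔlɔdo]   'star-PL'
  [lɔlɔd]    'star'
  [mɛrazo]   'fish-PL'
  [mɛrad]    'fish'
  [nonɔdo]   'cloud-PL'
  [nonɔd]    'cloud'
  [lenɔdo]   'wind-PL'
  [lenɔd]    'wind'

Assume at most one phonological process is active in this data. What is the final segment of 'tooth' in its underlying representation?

/z/

In [ŋenizo] and [ŋenid] the final segment of 'tooth' alternates: [z] ~ [d].
The stem 'cloud' ([nonɔdo], [nonɔd]) shows [d] unchanged in both environments, so [d] cannot be basic with [z] derived before the PL suffix.
The underlying segment must be /z/; voiced fricatives become stops word-finally, yielding [d] there.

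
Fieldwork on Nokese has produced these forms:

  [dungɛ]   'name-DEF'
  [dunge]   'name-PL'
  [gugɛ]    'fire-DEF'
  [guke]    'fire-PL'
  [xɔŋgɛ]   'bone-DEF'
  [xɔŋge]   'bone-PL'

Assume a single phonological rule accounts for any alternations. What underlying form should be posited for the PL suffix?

/-ke/

The PL suffix surfaces as [-ge] and [-ke], depending on the final segment of the stem.
By contrast the DEF suffix keeps its initial [g] throughout — that segment must be underlying.
So the underlying form is /-ke/, and voiceless stops become voiced after a nasal.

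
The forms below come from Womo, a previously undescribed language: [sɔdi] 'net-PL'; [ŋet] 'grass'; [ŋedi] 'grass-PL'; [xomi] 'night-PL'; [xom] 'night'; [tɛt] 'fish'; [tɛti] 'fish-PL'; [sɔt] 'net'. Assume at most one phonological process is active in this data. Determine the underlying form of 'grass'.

In [ŋet] and [ŋedi] the final segment of 'grass' alternates: [t] ~ [d].
The stem 'fish' ([tɛt], [tɛti]) shows [t] unchanged in both environments, so [t] cannot be basic with [d] derived before the PL suffix.
So /d/ is underlying, and a rule of word-final obstruent devoicing — voiced obstruents become voiceless word-finally — gives [t].
So 'grass' = /ŋed/.

/ŋed/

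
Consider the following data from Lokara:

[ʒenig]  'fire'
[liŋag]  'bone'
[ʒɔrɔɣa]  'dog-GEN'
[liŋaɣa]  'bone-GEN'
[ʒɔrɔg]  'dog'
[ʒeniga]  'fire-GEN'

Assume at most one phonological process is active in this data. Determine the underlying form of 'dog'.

'dog' shows [g] ~ [ɣ] at the end of the stem ([ʒɔrɔg] vs [ʒɔrɔɣa]).
The stem 'fire' ([ʒenig], [ʒeniga]) shows [g] unchanged in both environments, so [g] cannot be basic with [ɣ] derived before the GEN suffix.
The underlying segment must be /ɣ/; voiced fricatives become stops word-finally, yielding [g] there.
The underlying form of 'dog' is therefore /ʒɔrɔɣ/.

/ʒɔrɔɣ/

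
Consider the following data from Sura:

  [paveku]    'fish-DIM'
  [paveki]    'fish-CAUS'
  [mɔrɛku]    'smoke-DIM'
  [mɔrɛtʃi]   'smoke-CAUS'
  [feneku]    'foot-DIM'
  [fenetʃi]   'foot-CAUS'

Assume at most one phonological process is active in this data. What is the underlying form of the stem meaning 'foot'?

/fenetʃ/

The stem for 'foot' ends in [k] in [feneku] but [tʃ] in [fenetʃi].
If /k/ were underlying and a rule turned it into [tʃ] before the CAUS suffix, 'fish' would also alternate; but it has [k] in both [paveku] and [paveki].
The underlying segment must be /tʃ/; palato-alveolar /tʃ/ becomes [k] when no front vowel follows, yielding [k] there.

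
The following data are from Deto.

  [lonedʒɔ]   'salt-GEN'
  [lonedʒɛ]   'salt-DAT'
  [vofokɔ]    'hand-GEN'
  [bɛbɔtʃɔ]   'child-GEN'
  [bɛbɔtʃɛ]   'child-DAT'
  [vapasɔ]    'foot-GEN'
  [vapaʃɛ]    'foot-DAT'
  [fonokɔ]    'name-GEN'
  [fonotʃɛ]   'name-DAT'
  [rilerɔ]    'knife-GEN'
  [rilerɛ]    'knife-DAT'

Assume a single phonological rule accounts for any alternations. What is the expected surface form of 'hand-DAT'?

[vofotʃɛ]

The root 'name' surfaces as [fonokɔ] and [fonotʃɛ], with a stem-final [k] ~ [tʃ] alternation.
If /tʃ/ were underlying and a rule turned it into [k] before the GEN suffix, 'child' would also alternate; but it has [tʃ] in both [bɛbɔtʃɔ] and [bɛbɔtʃɛ].
The alternation reflects palatalization before a front vowel: /k/ and /s/ become palato-alveolar [tʃ] and [ʃ] before a front vowel. /k/ is underlying.
From [vofokɔ] the stem 'hand' is /vofok/; before a front vowel this yields [vofotʃɛ].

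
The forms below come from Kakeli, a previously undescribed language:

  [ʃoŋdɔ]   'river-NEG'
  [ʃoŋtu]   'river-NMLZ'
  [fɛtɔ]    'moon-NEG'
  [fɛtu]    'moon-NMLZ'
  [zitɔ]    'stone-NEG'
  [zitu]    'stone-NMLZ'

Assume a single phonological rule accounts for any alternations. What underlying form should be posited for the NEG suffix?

The NEG suffix surfaces as [-dɔ] and [-tɔ], depending on the final segment of the stem.
By contrast the NMLZ suffix keeps its initial [t] throughout — that segment must be underlying.
The NEG suffix is therefore /-dɔ/ underlyingly, with post-vocalic devoicing: voiced stops become voiceless after a vowel.

/-dɔ/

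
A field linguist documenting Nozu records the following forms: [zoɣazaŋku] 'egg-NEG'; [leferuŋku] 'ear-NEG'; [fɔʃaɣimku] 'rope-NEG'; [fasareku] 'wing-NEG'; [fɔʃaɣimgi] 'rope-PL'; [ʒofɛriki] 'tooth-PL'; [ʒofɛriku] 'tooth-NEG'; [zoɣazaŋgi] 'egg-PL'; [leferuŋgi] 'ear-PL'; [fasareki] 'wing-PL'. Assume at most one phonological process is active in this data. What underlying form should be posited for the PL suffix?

/-gi/

The PL suffix surfaces as [-gi] and [-ki], depending on the final segment of the stem.
The NEG suffix, which begins with [k], is invariant after every stem; so [k] is not altered by any rule here.
So the underlying form is /-gi/, and voiced stops become voiceless after a vowel.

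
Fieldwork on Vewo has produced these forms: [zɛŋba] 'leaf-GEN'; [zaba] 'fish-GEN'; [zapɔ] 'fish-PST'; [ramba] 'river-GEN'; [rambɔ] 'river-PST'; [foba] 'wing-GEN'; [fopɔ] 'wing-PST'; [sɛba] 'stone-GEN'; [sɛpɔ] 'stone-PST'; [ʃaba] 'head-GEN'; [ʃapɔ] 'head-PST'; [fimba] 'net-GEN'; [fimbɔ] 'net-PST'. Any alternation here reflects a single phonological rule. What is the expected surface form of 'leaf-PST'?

The PST suffix surfaces as [-bɔ] and [-pɔ], depending on the final segment of the stem.
By contrast the GEN suffix keeps its initial [b] throughout — that segment must be underlying.
The PST suffix is therefore /-pɔ/ underlyingly, with post-nasal voicing: voiceless stops become voiced after a nasal.
After 'leaf', which ends in a nasal, the suffix surfaces as [-bɔ], giving [zɛŋbɔ].

[zɛŋbɔ]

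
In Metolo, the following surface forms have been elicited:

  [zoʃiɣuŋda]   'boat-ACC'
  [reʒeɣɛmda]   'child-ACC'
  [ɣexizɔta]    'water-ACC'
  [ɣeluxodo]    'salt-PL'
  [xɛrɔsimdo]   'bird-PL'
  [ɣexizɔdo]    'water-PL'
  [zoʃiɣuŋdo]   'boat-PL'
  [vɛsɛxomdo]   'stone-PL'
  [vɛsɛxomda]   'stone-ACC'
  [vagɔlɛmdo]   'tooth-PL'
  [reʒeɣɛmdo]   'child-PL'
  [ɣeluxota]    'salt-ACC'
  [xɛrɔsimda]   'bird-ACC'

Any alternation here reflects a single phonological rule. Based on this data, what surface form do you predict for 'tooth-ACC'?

[vagɔlɛmda]

The ACC morpheme has two allomorphs, [-da] and [-ta].
The PL suffix, which begins with [d], is invariant after every stem; so [d] is not altered by any rule here.
The ACC suffix is therefore /-ta/ underlyingly, with post-nasal voicing: voiceless stops become voiced after a nasal.
After 'tooth', which ends in a nasal, the suffix surfaces as [-da], giving [vagɔlɛmda].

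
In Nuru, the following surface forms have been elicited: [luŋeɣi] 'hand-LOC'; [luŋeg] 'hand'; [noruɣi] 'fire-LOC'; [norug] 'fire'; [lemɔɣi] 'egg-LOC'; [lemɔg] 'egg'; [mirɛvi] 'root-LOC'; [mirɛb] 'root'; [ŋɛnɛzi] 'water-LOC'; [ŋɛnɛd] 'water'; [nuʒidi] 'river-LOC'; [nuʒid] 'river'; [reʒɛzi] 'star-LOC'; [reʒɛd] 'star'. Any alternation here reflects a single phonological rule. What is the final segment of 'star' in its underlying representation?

/z/

In [reʒɛzi] and [reʒɛd] the final segment of 'star' alternates: [z] ~ [d].
But 'river' keeps [d] in both environments ([nuʒidi], [nuʒid]), so there is no rule changing /d/ to [z] before the LOC suffix.
So /z/ is underlying, and a rule of word-final hardening — voiced fricatives become stops word-finally — gives [d].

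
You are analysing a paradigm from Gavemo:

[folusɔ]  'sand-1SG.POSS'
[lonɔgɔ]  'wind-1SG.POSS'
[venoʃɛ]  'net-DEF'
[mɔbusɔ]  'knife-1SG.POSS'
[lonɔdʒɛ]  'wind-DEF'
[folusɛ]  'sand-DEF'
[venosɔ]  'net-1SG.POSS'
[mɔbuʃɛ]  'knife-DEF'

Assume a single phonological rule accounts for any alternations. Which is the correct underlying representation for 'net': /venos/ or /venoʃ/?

/venoʃ/

The root 'net' surfaces as [venoʃɛ] and [venosɔ], with a stem-final [ʃ] ~ [s] alternation.
But 'sand' keeps [s] in both environments ([folusɛ], [folusɔ]), so there is no rule changing /s/ to [ʃ] before the DEF suffix.
The alternation reflects depalatalization: palato-alveolar /dʒ/ and /ʃ/ become [g] and [s] when no front vowel follows. /ʃ/ is underlying.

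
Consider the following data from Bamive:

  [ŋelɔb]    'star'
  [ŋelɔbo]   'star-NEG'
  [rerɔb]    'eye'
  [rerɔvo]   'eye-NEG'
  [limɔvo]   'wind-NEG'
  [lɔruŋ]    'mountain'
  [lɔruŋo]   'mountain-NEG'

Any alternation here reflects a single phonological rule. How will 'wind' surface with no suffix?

In [rerɔb] and [rerɔvo] the final segment of 'eye' alternates: [b] ~ [v].
Compare 'star', with invariant [b] in [ŋelɔb] and [ŋelɔbo]: an analysis with underlying /b/ and a rule producing [v] before the NEG suffix would wrongly predict alternation here too.
Therefore /v/ is basic and [b] is derived by word-final hardening (voiced fricatives become stops word-finally).
The one attested form of 'wind', [limɔvo], shows underlying /limɔv/. Applying the same rule word-finally gives [limɔb].

[limɔb]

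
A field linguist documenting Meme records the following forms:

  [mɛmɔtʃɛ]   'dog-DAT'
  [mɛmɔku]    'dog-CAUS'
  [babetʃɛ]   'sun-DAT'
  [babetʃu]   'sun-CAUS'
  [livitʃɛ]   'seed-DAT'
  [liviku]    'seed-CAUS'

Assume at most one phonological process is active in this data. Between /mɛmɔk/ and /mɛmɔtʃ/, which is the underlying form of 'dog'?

The stem for 'dog' ends in [tʃ] in [mɛmɔtʃɛ] but [k] in [mɛmɔku].
Compare 'sun', with invariant [tʃ] in [babetʃɛ] and [babetʃu]: an analysis with underlying /tʃ/ and a rule producing [k] before the CAUS suffix would wrongly predict alternation here too.
The underlying segment must be /k/; /k/ becomes palato-alveolar [tʃ] before a front vowel, yielding [tʃ] there.

/mɛmɔk/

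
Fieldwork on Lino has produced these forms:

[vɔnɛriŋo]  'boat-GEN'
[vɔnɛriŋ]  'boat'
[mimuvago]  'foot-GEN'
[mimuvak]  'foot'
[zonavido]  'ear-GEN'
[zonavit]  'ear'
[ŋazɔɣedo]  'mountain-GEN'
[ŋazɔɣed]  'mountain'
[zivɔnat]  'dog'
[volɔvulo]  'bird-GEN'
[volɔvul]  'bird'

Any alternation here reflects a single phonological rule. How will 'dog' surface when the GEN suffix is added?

[zivɔnado]

The stem for 'ear' ends in [d] in [zonavido] but [t] in [zonavit].
Compare 'mountain', with invariant [d] in [ŋazɔɣedo] and [ŋazɔɣed]: an analysis with underlying /d/ and a rule producing [t] in isolation would wrongly predict alternation here too.
The underlying segment must be /t/; voiceless stops become voiced between vowels, yielding [d] there.
From [zivɔnat] the stem 'dog' is /zivɔnat/; between vowels this yields [zivɔnado].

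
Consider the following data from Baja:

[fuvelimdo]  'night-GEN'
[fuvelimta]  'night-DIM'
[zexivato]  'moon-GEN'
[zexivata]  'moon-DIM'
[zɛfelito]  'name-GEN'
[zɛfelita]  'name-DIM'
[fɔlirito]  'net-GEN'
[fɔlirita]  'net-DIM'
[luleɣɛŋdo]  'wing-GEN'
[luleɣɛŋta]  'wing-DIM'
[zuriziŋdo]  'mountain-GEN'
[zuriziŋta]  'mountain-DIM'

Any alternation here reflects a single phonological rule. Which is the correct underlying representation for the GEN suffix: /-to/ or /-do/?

/-do/

The GEN morpheme has two allomorphs, [-do] and [-to].
By contrast the DIM suffix keeps its initial [t] throughout — that segment must be underlying.
The GEN suffix is therefore /-do/ underlyingly, with post-vocalic devoicing: voiced stops become voiceless after a vowel.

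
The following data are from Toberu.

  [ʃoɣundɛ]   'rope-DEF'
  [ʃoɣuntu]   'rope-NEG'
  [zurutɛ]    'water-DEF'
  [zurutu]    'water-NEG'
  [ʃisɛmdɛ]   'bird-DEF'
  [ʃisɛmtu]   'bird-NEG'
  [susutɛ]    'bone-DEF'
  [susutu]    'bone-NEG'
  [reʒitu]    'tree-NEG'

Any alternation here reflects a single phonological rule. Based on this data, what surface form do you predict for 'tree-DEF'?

The DEF suffix surfaces as [-dɛ] and [-tɛ], depending on the final segment of the stem.
The NEG suffix, which begins with [t], is invariant after every stem; so [t] is not altered by any rule here.
So the underlying form is /-dɛ/, and voiced stops become voiceless after a vowel.
After 'tree', which ends in a vowel, the suffix surfaces as [-tɛ], giving [reʒitɛ].

[reʒitɛ]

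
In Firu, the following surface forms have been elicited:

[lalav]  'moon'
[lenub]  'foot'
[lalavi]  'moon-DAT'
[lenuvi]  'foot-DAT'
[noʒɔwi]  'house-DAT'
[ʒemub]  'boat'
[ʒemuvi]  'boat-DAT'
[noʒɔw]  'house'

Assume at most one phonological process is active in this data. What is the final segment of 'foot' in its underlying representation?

'foot' shows [v] ~ [b] at the end of the stem ([lenuvi] vs [lenub]).
The stem 'moon' ([lalavi], [lalav]) shows [v] unchanged in both environments, so [v] cannot be basic with [b] derived in isolation.
The underlying segment must be /b/; voiced stops become fricatives between vowels, yielding [v] there.

/b/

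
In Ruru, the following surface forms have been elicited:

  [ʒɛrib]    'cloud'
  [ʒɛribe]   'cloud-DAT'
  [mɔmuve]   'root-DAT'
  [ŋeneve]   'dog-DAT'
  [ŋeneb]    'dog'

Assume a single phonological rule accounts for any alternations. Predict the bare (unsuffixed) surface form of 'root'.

[mɔmub]

The root 'dog' surfaces as [ŋeneve] and [ŋeneb], with a stem-final [v] ~ [b] alternation.
But 'cloud' keeps [b] in both environments ([ʒɛribe], [ʒɛrib]), so there is no rule changing /b/ to [v] before the DAT suffix.
Therefore /v/ is basic and [b] is derived by word-final hardening (voiced fricatives become stops word-finally).
From [mɔmuve] the stem 'root' is /mɔmuv/; word-finally this yields [mɔmub].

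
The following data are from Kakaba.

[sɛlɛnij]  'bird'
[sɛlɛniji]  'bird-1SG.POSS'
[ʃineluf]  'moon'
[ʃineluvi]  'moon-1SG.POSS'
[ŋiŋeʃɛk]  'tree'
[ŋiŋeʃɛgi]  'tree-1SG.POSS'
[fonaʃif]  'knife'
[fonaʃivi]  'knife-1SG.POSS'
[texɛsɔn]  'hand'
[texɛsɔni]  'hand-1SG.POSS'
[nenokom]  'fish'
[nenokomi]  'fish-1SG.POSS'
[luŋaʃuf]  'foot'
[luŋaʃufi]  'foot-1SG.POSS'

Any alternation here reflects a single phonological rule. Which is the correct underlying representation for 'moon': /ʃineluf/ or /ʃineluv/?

/ʃineluv/

In [ʃineluf] and [ʃineluvi] the final segment of 'moon' alternates: [f] ~ [v].
Compare 'foot', with invariant [f] in [luŋaʃuf] and [luŋaʃufi]: an analysis with underlying /f/ and a rule producing [v] before the 1SG.POSS suffix would wrongly predict alternation here too.
The underlying segment must be /v/; voiced obstruents become voiceless word-finally, yielding [f] there.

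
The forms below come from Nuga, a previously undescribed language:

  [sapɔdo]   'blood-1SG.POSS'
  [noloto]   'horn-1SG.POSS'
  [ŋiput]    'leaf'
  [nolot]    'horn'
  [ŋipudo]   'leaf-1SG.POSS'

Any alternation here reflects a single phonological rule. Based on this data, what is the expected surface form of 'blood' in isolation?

The stem for 'leaf' ends in [d] in [ŋipudo] but [t] in [ŋiput].
But 'horn' keeps [t] in both environments ([noloto], [nolot]), so there is no rule changing /t/ to [d] before the 1SG.POSS suffix.
So /d/ is underlying, and a rule of word-final obstruent devoicing — voiced obstruents become voiceless word-finally — gives [t].
The one attested form of 'blood', [sapɔdo], shows underlying /sapɔd/. Applying the same rule word-finally gives [sapɔt].

[sapɔt]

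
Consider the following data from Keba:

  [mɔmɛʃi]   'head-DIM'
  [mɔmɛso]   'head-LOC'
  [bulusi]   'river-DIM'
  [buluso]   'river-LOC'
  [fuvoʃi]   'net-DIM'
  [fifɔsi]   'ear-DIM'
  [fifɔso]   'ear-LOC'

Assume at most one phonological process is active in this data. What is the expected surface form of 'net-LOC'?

[fuvoso]

'head' shows [ʃ] ~ [s] at the end of the stem ([mɔmɛʃi] vs [mɔmɛso]).
If /s/ were underlying and a rule turned it into [ʃ] before the DIM suffix, 'ear' would also alternate; but it has [s] in both [fifɔsi] and [fifɔso].
The alternation reflects depalatalization: palato-alveolar /ʃ/ becomes [s] when no front vowel follows. /ʃ/ is underlying.
From [fuvoʃi] the stem 'net' is /fuvoʃ/; when no front vowel follows this yields [fuvoso].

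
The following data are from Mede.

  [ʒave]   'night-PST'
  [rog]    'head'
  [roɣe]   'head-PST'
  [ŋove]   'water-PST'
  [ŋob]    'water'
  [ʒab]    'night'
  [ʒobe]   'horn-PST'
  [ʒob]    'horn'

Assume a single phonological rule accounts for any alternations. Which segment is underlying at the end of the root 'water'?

/v/

The stem for 'water' ends in [v] in [ŋove] but [b] in [ŋob].
Compare 'horn', with invariant [b] in [ʒobe] and [ʒob]: an analysis with underlying /b/ and a rule producing [v] before the PST suffix would wrongly predict alternation here too.
Therefore /v/ is basic and [b] is derived by word-final hardening (voiced fricatives become stops word-finally).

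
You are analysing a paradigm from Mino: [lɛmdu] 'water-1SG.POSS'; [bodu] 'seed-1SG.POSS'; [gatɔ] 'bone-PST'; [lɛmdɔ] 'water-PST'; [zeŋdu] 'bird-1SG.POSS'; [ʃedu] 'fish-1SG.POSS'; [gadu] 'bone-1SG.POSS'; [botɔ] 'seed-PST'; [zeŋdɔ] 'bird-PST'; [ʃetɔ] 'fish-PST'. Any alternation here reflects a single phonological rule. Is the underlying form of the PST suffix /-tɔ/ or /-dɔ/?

/-tɔ/

The PST morpheme has two allomorphs, [-dɔ] and [-tɔ].
The 1SG.POSS suffix, which begins with [d], is invariant after every stem; so [d] is not altered by any rule here.
So the underlying form is /-tɔ/, and voiceless stops become voiced after a nasal.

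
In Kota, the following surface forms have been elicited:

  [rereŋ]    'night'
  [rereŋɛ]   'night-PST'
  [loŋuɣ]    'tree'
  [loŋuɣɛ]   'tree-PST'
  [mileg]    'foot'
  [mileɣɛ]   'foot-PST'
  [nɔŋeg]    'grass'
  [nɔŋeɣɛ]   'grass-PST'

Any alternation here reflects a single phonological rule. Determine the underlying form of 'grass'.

/nɔŋeg/

'grass' shows [g] ~ [ɣ] at the end of the stem ([nɔŋeg] vs [nɔŋeɣɛ]).
The stem 'tree' ([loŋuɣ], [loŋuɣɛ]) shows [ɣ] unchanged in both environments, so [ɣ] cannot be basic with [g] derived in isolation.
Therefore /g/ is basic and [ɣ] is derived by intervocalic spirantization (voiced stops become fricatives between vowels).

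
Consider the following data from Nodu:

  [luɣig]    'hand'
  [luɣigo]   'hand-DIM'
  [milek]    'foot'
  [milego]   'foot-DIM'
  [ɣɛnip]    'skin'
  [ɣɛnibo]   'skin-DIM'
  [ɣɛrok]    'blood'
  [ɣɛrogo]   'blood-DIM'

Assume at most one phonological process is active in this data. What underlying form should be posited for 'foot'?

/milek/

'foot' shows [k] ~ [g] at the end of the stem ([milek] vs [milego]).
But 'hand' keeps [g] in both environments ([luɣig], [luɣigo]), so there is no rule changing /g/ to [k] in isolation.
So /k/ is underlying, and a rule of intervocalic voicing — voiceless stops become voiced between vowels — gives [g].
So 'foot' = /milek/.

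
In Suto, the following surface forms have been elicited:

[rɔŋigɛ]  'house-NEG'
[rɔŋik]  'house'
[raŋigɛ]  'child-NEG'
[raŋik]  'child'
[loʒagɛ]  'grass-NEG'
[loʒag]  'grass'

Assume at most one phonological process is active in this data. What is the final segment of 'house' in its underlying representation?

'house' shows [g] ~ [k] at the end of the stem ([rɔŋigɛ] vs [rɔŋik]).
Compare 'grass', with invariant [g] in [loʒagɛ] and [loʒag]: an analysis with underlying /g/ and a rule producing [k] in isolation would wrongly predict alternation here too.
The underlying segment must be /k/; voiceless stops become voiced between vowels, yielding [g] there.

/k/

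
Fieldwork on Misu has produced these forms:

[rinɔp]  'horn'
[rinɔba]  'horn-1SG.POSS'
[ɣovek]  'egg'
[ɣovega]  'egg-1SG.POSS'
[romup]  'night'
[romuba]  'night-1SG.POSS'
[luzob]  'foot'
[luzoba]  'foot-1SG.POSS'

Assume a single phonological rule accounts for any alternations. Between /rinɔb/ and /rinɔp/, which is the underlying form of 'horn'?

The root 'horn' surfaces as [rinɔp] and [rinɔba], with a stem-final [p] ~ [b] alternation.
If /b/ were underlying and a rule turned it into [p] in isolation, 'foot' would also alternate; but it has [b] in both [luzob] and [luzoba].
Therefore /p/ is basic and [b] is derived by intervocalic voicing (voiceless stops become voiced between vowels).

/rinɔp/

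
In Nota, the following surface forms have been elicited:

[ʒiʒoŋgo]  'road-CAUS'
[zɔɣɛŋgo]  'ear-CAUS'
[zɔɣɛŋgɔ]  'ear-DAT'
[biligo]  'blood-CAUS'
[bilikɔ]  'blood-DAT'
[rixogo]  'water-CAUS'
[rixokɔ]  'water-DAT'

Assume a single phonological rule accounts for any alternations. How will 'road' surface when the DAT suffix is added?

The DAT suffix surfaces as [-gɔ] and [-kɔ], depending on the final segment of the stem.
By contrast the CAUS suffix keeps its initial [g] throughout — that segment must be underlying.
The DAT suffix is therefore /-kɔ/ underlyingly, with post-nasal voicing: voiceless stops become voiced after a nasal.
After 'road', which ends in a nasal, the suffix surfaces as [-gɔ], giving [ʒiʒoŋgɔ].

[ʒiʒoŋgɔ]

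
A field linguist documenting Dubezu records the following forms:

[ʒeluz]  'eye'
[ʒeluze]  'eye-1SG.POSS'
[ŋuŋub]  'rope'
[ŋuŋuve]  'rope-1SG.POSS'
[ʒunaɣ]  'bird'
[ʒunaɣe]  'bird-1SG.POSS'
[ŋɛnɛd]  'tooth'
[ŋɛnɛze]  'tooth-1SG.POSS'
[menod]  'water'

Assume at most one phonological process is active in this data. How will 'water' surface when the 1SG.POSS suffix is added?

[menoze]

'tooth' shows [d] ~ [z] at the end of the stem ([ŋɛnɛd] vs [ŋɛnɛze]).
Compare 'eye', with invariant [z] in [ʒeluz] and [ʒeluze]: an analysis with underlying /z/ and a rule producing [d] in isolation would wrongly predict alternation here too.
So /d/ is underlying, and a rule of intervocalic spirantization — voiced stops become fricatives between vowels — gives [z].
From [menod] the stem 'water' is /menod/; between vowels this yields [menoze].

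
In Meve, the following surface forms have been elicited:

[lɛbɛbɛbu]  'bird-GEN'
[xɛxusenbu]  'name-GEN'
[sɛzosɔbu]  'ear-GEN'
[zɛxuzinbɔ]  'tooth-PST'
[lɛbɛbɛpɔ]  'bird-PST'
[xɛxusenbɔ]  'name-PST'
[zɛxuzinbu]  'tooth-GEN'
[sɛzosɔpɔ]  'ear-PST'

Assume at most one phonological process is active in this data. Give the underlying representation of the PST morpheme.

The PST morpheme has two allomorphs, [-bɔ] and [-pɔ].
By contrast the GEN suffix keeps its initial [b] throughout — that segment must be underlying.
So the underlying form is /-pɔ/, and voiceless stops become voiced after a nasal.

/-pɔ/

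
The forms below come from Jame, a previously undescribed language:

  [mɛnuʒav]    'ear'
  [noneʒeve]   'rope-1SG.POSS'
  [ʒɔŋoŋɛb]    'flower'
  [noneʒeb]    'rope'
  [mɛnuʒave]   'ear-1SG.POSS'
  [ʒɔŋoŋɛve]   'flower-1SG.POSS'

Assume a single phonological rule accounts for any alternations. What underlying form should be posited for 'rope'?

/noneʒeb/

The root 'rope' surfaces as [noneʒeb] and [noneʒeve], with a stem-final [b] ~ [v] alternation.
The stem 'ear' ([mɛnuʒav], [mɛnuʒave]) shows [v] unchanged in both environments, so [v] cannot be basic with [b] derived in isolation.
Therefore /b/ is basic and [v] is derived by intervocalic spirantization (voiced stops become fricatives between vowels).
Hence 'rope' is /noneʒeb/ underlyingly.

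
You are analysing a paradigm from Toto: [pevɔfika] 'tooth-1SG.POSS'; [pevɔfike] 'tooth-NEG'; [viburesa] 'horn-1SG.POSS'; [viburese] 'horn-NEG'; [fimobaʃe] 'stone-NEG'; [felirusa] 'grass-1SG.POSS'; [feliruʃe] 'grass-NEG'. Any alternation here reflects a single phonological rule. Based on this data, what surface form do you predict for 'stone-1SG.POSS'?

'grass' shows [s] ~ [ʃ] at the end of the stem ([felirusa] vs [feliruʃe]).
But 'horn' keeps [s] in both environments ([viburesa], [viburese]), so there is no rule changing /s/ to [ʃ] before the NEG suffix.
The underlying segment must be /ʃ/; palato-alveolar /ʃ/ becomes [s] when no front vowel follows, yielding [s] there.
The one attested form of 'stone', [fimobaʃe], shows underlying /fimobaʃ/. Applying the same rule when no front vowel follows gives [fimobasa].

[fimobasa]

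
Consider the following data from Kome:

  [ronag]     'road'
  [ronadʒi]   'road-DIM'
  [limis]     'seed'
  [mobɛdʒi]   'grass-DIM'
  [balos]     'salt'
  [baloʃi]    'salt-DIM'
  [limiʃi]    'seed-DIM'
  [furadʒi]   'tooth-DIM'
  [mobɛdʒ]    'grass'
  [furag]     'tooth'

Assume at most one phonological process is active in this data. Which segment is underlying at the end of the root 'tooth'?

The stem for 'tooth' ends in [dʒ] in [furadʒi] but [g] in [furag].
If /dʒ/ were underlying and a rule turned it into [g] in isolation, 'grass' would also alternate; but it has [dʒ] in both [mobɛdʒi] and [mobɛdʒ].
Therefore /g/ is basic and [dʒ] is derived by palatalization before a front vowel (/g/ and /s/ become palato-alveolar [dʒ] and [ʃ] before a front vowel).

/g/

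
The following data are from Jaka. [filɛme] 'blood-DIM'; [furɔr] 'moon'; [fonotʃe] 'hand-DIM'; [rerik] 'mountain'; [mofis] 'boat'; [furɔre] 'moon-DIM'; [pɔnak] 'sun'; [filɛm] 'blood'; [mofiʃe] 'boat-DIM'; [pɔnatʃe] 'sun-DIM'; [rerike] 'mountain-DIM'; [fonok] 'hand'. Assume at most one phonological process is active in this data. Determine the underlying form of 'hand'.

/fonotʃ/

'hand' shows [k] ~ [tʃ] at the end of the stem ([fonok] vs [fonotʃe]).
Compare 'mountain', with invariant [k] in [rerik] and [rerike]: an analysis with underlying /k/ and a rule producing [tʃ] before the DIM suffix would wrongly predict alternation here too.
So /tʃ/ is underlying, and a rule of depalatalization — palato-alveolar /tʃ/ and /ʃ/ become [k] and [s] when no front vowel follows — gives [k].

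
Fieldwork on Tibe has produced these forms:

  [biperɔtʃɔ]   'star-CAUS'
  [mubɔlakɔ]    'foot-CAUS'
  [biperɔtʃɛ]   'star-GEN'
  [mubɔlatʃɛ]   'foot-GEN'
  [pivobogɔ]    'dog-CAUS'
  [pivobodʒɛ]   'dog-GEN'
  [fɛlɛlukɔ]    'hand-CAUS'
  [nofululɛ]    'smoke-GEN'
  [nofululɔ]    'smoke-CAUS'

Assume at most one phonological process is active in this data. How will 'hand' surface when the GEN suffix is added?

[fɛlɛlutʃɛ]

'foot' shows [tʃ] ~ [k] at the end of the stem ([mubɔlatʃɛ] vs [mubɔlakɔ]).
The stem 'star' ([biperɔtʃɛ], [biperɔtʃɔ]) shows [tʃ] unchanged in both environments, so [tʃ] cannot be basic with [k] derived before the CAUS suffix.
The underlying segment must be /k/; /k/ and /g/ become palato-alveolar [tʃ] and [dʒ] before a front vowel, yielding [tʃ] there.
From [fɛlɛlukɔ] the stem 'hand' is /fɛlɛluk/; before a front vowel this yields [fɛlɛlutʃɛ].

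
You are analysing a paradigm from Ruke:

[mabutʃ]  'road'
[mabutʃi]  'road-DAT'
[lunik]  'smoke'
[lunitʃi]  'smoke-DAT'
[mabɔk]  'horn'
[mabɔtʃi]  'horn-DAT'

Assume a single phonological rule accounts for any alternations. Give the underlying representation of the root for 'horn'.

The root 'horn' surfaces as [mabɔk] and [mabɔtʃi], with a stem-final [k] ~ [tʃ] alternation.
The stem 'road' ([mabutʃ], [mabutʃi]) shows [tʃ] unchanged in both environments, so [tʃ] cannot be basic with [k] derived in isolation.
The underlying segment must be /k/; /k/ becomes palato-alveolar [tʃ] before a front vowel, yielding [tʃ] there.
So 'horn' = /mabɔk/.

/mabɔk/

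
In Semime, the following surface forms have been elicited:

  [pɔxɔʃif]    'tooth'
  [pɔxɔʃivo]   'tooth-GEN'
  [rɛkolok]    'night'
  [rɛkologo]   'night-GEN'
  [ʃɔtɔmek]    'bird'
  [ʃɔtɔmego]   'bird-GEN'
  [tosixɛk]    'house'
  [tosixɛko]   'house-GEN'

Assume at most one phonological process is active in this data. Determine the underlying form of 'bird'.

/ʃɔtɔmeg/

In [ʃɔtɔmek] and [ʃɔtɔmego] the final segment of 'bird' alternates: [k] ~ [g].
The stem 'house' ([tosixɛk], [tosixɛko]) shows [k] unchanged in both environments, so [k] cannot be basic with [g] derived before the GEN suffix.
Therefore /g/ is basic and [k] is derived by word-final obstruent devoicing (voiced obstruents become voiceless word-finally).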